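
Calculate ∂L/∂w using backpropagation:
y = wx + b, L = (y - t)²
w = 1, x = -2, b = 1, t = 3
∂L/∂w = 16

y = wx + b = (1)(-2) + 1 = -1
∂L/∂y = 2(y - t) = 2(-1 - 3) = -8
∂y/∂w = x = -2
∂L/∂w = ∂L/∂y · ∂y/∂w = -8 × -2 = 16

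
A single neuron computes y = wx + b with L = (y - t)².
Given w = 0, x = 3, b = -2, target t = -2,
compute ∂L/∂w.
∂L/∂w = 0

y = wx + b = (0)(3) + -2 = -2
∂L/∂y = 2(y - t) = 2(-2 - -2) = 0
∂y/∂w = x = 3
∂L/∂w = ∂L/∂y · ∂y/∂w = 0 × 3 = 0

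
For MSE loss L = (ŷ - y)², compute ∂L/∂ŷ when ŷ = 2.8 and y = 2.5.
∂L/∂ŷ = 0.6

∂L/∂ŷ = 2(ŷ - y) = 2(2.8 - 2.5) = 2(0.3) = 0.6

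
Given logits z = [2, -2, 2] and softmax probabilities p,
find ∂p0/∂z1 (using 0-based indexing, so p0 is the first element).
∂p0/∂z1 = -0.004496

p = softmax(z) = [0.4955, 0.009075, 0.4955]
p0 = 0.4955, p1 = 0.009075

∂p0/∂z1 = -p0 × p1 = -0.4955 × 0.009075 = -0.004496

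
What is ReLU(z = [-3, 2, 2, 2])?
h = [0, 2, 2, 2]

ReLU applied element-wise: max(0,-3)=0, max(0,2)=2, max(0,2)=2, max(0,2)=2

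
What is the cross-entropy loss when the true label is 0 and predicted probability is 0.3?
L = 0.3567

L = -0·log(0.3) - 1·log(0.7) = -log(0.7) = 0.3567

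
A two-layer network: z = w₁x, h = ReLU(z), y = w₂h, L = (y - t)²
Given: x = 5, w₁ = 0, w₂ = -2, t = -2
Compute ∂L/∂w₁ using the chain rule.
∂L/∂w₁ = 0

Forward pass:
z = w₁x = 0×5 = 0
h = ReLU(0) = 0
y = w₂h = -2×0 = 0

Backward pass:
∂L/∂y = 2(y - t) = 2(0 - -2) = 4
∂y/∂h = w₂ = -2
∂h/∂z = 0 (ReLU derivative)
∂z/∂w₁ = x = 5

∂L/∂w₁ = 4 × -2 × 0 × 5 = 0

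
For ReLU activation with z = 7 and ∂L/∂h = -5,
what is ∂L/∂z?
∂L/∂z = -5

h = ReLU(7) = 7
Since z > 0: ∂h/∂z = 1
∂L/∂z = ∂L/∂h · ∂h/∂z = -5 × 1 = -5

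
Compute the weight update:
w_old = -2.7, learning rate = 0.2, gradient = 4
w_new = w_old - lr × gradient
w_new = -3.5

w_new = w - η·∂L/∂w = -2.7 - 0.2×(4) = -2.7 - (0.8) = -3.5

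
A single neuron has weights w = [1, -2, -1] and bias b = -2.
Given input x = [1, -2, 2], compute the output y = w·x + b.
y = 1

y = (1)(1) + (-2)(-2) + (-1)(2) + -2 = 1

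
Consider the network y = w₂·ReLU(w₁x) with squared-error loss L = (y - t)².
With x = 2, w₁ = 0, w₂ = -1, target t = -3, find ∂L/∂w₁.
∂L/∂w₁ = 0

Forward pass:
z = w₁x = 0×2 = 0
h = ReLU(0) = 0
y = w₂h = -1×0 = 0

Backward pass:
∂L/∂y = 2(y - t) = 2(0 - -3) = 6
∂y/∂h = w₂ = -1
∂h/∂z = 0 (ReLU derivative)
∂z/∂w₁ = x = 2

∂L/∂w₁ = 6 × -1 × 0 × 2 = 0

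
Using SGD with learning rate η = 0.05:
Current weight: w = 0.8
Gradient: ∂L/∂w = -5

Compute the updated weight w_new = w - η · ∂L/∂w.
w_new = 1.05

w_new = w - η·∂L/∂w = 0.8 - 0.05×(-5) = 0.8 - (-0.25) = 1.05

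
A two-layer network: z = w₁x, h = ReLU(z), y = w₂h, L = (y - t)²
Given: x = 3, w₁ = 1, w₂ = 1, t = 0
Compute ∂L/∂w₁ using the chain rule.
∂L/∂w₁ = 18

Forward pass:
z = w₁x = 1×3 = 3
h = ReLU(3) = 3
y = w₂h = 1×3 = 3

Backward pass:
∂L/∂y = 2(y - t) = 2(3 - 0) = 6
∂y/∂h = w₂ = 1
∂h/∂z = 1 (ReLU derivative)
∂z/∂w₁ = x = 3

∂L/∂w₁ = 6 × 1 × 1 × 3 = 18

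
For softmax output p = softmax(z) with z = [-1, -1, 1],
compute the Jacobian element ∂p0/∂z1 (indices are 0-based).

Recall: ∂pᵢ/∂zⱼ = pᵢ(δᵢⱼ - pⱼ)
∂p0/∂z1 = -0.01134

p = softmax(z) = [0.1065, 0.1065, 0.787]
p0 = 0.1065, p1 = 0.1065

∂p0/∂z1 = -p0 × p1 = -0.1065 × 0.1065 = -0.01134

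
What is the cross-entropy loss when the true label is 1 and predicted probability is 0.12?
L = 2.12

L = -1·log(0.12) - 0·log(0.88) = -log(0.12) = 2.12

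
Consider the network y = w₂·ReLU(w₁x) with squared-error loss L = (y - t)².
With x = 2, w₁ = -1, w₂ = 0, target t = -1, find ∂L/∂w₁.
∂L/∂w₁ = 0

Forward pass:
z = w₁x = -1×2 = -2
h = ReLU(-2) = 0
y = w₂h = 0×0 = 0

Backward pass:
∂L/∂y = 2(y - t) = 2(0 - -1) = 2
∂y/∂h = w₂ = 0
∂h/∂z = 0 (ReLU derivative)
∂z/∂w₁ = x = 2

∂L/∂w₁ = 2 × 0 × 0 × 2 = 0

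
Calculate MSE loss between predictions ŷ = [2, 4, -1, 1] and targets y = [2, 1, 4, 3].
MSE = 9.5

MSE = (1/4)((2-2)² + (4-1)² + (-1-4)² + (1-3)²) = (1/4)(0 + 9 + 25 + 4) = 9.5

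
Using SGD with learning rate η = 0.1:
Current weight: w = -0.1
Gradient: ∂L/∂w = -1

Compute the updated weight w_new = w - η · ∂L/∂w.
w_new = 0

w_new = w - η·∂L/∂w = -0.1 - 0.1×(-1) = -0.1 - (-0.1) = 0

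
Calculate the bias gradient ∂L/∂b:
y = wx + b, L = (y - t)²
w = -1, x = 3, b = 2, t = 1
∂L/∂b = -4

y = wx + b = (-1)(3) + 2 = -1
∂L/∂y = 2(y - t) = 2(-1 - 1) = -4
∂y/∂b = 1
∂L/∂b = ∂L/∂y · ∂y/∂b = -4 × 1 = -4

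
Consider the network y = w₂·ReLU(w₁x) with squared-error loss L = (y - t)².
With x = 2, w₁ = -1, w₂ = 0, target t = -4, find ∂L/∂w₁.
∂L/∂w₁ = 0

Forward pass:
z = w₁x = -1×2 = -2
h = ReLU(-2) = 0
y = w₂h = 0×0 = 0

Backward pass:
∂L/∂y = 2(y - t) = 2(0 - -4) = 8
∂y/∂h = w₂ = 0
∂h/∂z = 0 (ReLU derivative)
∂z/∂w₁ = x = 2

∂L/∂w₁ = 8 × 0 × 0 × 2 = 0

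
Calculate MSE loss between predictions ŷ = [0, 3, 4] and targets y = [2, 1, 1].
MSE = 5.667

MSE = (1/3)((0-2)² + (3-1)² + (4-1)²) = (1/3)(4 + 4 + 9) = 5.667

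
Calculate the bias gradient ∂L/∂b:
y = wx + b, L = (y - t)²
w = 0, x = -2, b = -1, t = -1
∂L/∂b = 0

y = wx + b = (0)(-2) + -1 = -1
∂L/∂y = 2(y - t) = 2(-1 - -1) = 0
∂y/∂b = 1
∂L/∂b = ∂L/∂y · ∂y/∂b = 0 × 1 = 0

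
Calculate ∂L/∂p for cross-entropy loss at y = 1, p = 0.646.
∂L/∂p = -1.548

∂L/∂p = -y/p + (1-y)/(1-p) = -1/0.646 + 0 = -1.548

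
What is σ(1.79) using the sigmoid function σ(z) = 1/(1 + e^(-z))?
0.8569

sigmoid(1.79) = 1/(1 + e^(-1.79)) = 1/(1 + 0.167) = 0.8569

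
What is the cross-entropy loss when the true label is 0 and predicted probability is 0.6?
L = 0.9163

L = -0·log(0.6) - 1·log(0.4) = -log(0.4) = 0.9163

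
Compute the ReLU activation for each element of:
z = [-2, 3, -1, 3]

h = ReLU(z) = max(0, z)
h = [0, 3, 0, 3]

ReLU applied element-wise: max(0,-2)=0, max(0,3)=3, max(0,-1)=0, max(0,3)=3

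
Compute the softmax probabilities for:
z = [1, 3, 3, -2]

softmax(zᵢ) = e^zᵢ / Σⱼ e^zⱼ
p = [0.0632, 0.4668, 0.4668, 0.0031]

exp(z) = [2.718, 20.09, 20.09, 0.1353]
Sum = 43.02
p = [0.0632, 0.4668, 0.4668, 0.0031]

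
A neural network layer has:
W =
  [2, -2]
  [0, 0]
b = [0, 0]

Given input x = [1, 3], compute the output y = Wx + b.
y = [-4, 0]

Wx = [2×1 + -2×3, 0×1 + 0×3]
   = [-4, 0]
y = Wx + b = [-4 + 0, 0 + 0] = [-4, 0]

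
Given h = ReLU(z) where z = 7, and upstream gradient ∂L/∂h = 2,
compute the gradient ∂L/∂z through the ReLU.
∂L/∂z = 2

h = ReLU(7) = 7
Since z > 0: ∂h/∂z = 1
∂L/∂z = ∂L/∂h · ∂h/∂z = 2 × 1 = 2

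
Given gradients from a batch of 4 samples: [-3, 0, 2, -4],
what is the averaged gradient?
Average gradient = -1.25

Average = (1/4)(-3 + 0 + 2 + -4) = -5/4 = -1.25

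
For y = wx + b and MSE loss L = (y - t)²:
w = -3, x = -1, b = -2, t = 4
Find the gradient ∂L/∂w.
∂L/∂w = 6

y = wx + b = (-3)(-1) + -2 = 1
∂L/∂y = 2(y - t) = 2(1 - 4) = -6
∂y/∂w = x = -1
∂L/∂w = ∂L/∂y · ∂y/∂w = -6 × -1 = 6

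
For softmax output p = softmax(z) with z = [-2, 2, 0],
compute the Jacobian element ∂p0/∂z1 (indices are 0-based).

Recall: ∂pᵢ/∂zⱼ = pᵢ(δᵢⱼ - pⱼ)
∂p0/∂z1 = -0.01376

p = softmax(z) = [0.01588, 0.8668, 0.1173]
p0 = 0.01588, p1 = 0.8668

∂p0/∂z1 = -p0 × p1 = -0.01588 × 0.8668 = -0.01376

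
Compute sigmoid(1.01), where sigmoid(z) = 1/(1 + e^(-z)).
0.733

sigmoid(1.01) = 1/(1 + e^(-1.01)) = 1/(1 + 0.3642) = 0.733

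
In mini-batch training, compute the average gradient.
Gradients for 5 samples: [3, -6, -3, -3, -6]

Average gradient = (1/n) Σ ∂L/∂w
Average gradient = -3

Average = (1/5)(3 + -6 + -3 + -3 + -6) = -15/5 = -3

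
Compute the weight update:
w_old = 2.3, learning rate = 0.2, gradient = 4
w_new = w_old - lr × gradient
w_new = 1.5

w_new = w - η·∂L/∂w = 2.3 - 0.2×(4) = 2.3 - (0.8) = 1.5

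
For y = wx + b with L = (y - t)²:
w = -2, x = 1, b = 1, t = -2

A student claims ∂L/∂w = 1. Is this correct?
Incorrect

y = (-2)(1) + 1 = -1
∂L/∂y = 2(y - t) = 2(-1 - -2) = 2
∂y/∂w = x = 1
∂L/∂w = 2 × 1 = 2

Claimed value: 1
Incorrect: The correct gradient is 2.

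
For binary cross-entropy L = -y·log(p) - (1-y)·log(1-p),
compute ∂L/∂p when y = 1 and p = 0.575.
∂L/∂p = -1.739

∂L/∂p = -y/p + (1-y)/(1-p) = -1/0.575 + 0 = -1.739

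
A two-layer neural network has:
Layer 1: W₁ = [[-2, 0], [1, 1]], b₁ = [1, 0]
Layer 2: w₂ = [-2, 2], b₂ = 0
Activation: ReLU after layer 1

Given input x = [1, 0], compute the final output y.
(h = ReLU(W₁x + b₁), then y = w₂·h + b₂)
y = 2

Layer 1 pre-activation: z₁ = [-1, 1]
After ReLU: h = [0, 1]
Layer 2 output: y = -2×0 + 2×1 + 0 = 2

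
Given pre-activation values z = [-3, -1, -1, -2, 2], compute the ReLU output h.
h = [0, 0, 0, 0, 2]

ReLU applied element-wise: max(0,-3)=0, max(0,-1)=0, max(0,-1)=0, max(0,-2)=0, max(0,2)=2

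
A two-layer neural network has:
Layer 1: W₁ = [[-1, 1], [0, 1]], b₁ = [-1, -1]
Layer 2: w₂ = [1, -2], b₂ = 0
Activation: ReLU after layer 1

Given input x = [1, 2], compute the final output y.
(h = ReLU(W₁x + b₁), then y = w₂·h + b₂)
y = -2

Layer 1 pre-activation: z₁ = [0, 1]
After ReLU: h = [0, 1]
Layer 2 output: y = 1×0 + -2×1 + 0 = -2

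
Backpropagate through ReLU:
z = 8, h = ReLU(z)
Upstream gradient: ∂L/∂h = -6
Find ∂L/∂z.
∂L/∂z = -6

h = ReLU(8) = 8
Since z > 0: ∂h/∂z = 1
∂L/∂z = ∂L/∂h · ∂h/∂z = -6 × 1 = -6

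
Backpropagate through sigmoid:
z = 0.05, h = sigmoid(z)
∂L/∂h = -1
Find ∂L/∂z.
∂L/∂z = -0.2498

σ(0.05) = 0.5125
σ'(0.05) = σ(0.05)(1 - σ(0.05)) = 0.5125 × 0.4875 = 0.2498
∂L/∂z = ∂L/∂h · σ'(z) = -1 × 0.2498 = -0.2498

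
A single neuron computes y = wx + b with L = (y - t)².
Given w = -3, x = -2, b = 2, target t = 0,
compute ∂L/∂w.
∂L/∂w = -32

y = wx + b = (-3)(-2) + 2 = 8
∂L/∂y = 2(y - t) = 2(8 - 0) = 16
∂y/∂w = x = -2
∂L/∂w = ∂L/∂y · ∂y/∂w = 16 × -2 = -32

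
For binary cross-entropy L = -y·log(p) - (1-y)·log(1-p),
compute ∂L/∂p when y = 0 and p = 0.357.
∂L/∂p = 1.555

∂L/∂p = -y/p + (1-y)/(1-p) = 0 + 1/0.643 = 1.555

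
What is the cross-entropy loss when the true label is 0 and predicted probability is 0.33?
L = 0.4005

L = -0·log(0.33) - 1·log(0.67) = -log(0.67) = 0.4005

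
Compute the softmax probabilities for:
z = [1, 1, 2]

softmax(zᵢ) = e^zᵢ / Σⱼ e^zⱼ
p = [0.2119, 0.2119, 0.5761]

exp(z) = [2.718, 2.718, 7.389]
Sum = 12.83
p = [0.2119, 0.2119, 0.5761]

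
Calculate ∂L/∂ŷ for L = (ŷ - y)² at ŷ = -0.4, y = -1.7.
∂L/∂ŷ = 2.6

∂L/∂ŷ = 2(ŷ - y) = 2(-0.4 - -1.7) = 2(1.3) = 2.6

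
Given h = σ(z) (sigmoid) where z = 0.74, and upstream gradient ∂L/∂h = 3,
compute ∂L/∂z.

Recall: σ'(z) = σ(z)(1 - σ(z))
∂L/∂z = 0.656

σ(0.74) = 0.677
σ'(0.74) = σ(0.74)(1 - σ(0.74)) = 0.677 × 0.323 = 0.2187
∂L/∂z = ∂L/∂h · σ'(z) = 3 × 0.2187 = 0.656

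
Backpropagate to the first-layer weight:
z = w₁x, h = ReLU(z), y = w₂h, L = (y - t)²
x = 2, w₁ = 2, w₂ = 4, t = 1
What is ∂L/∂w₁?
∂L/∂w₁ = 240

Forward pass:
z = w₁x = 2×2 = 4
h = ReLU(4) = 4
y = w₂h = 4×4 = 16

Backward pass:
∂L/∂y = 2(y - t) = 2(16 - 1) = 30
∂y/∂h = w₂ = 4
∂h/∂z = 1 (ReLU derivative)
∂z/∂w₁ = x = 2

∂L/∂w₁ = 30 × 4 × 1 × 2 = 240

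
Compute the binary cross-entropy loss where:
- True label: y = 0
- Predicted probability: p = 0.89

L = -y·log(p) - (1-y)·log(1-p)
L = 2.207

L = -0·log(0.89) - 1·log(0.11) = -log(0.11) = 2.207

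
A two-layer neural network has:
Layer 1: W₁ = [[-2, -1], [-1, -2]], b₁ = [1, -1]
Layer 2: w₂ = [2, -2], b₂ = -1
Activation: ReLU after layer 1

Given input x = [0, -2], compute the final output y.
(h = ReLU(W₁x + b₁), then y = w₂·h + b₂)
y = -1

Layer 1 pre-activation: z₁ = [3, 3]
After ReLU: h = [3, 3]
Layer 2 output: y = 2×3 + -2×3 + -1 = -1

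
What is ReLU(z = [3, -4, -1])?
h = [3, 0, 0]

ReLU applied element-wise: max(0,3)=3, max(0,-4)=0, max(0,-1)=0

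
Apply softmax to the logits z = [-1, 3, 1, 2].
p = [0.012, 0.6572, 0.0889, 0.2418]

exp(z) = [0.3679, 20.09, 2.718, 7.389]
Sum = 30.56
p = [0.012, 0.6572, 0.0889, 0.2418]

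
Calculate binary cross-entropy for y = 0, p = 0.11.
L = 0.1165

L = -0·log(0.11) - 1·log(0.89) = -log(0.89) = 0.1165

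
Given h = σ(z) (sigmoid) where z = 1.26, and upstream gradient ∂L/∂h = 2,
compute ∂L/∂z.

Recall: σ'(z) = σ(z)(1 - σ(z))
∂L/∂z = 0.3443

σ(1.26) = 0.779
σ'(1.26) = σ(1.26)(1 - σ(1.26)) = 0.779 × 0.221 = 0.1721
∂L/∂z = ∂L/∂h · σ'(z) = 2 × 0.1721 = 0.3443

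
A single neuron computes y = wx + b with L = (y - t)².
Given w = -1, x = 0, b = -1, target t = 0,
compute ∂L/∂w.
∂L/∂w = 0

y = wx + b = (-1)(0) + -1 = -1
∂L/∂y = 2(y - t) = 2(-1 - 0) = -2
∂y/∂w = x = 0
∂L/∂w = ∂L/∂y · ∂y/∂w = -2 × 0 = 0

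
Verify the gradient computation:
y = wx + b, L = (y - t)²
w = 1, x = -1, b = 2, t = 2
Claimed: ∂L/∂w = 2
Correct

y = (1)(-1) + 2 = 1
∂L/∂y = 2(y - t) = 2(1 - 2) = -2
∂y/∂w = x = -1
∂L/∂w = -2 × -1 = 2

Claimed value: 2
Correct: The correct gradient is 2.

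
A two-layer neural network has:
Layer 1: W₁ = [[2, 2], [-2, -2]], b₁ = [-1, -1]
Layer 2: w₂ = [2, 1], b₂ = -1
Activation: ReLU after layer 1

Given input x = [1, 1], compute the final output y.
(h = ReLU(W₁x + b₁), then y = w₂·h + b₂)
y = 5

Layer 1 pre-activation: z₁ = [3, -5]
After ReLU: h = [3, 0]
Layer 2 output: y = 2×3 + 1×0 + -1 = 5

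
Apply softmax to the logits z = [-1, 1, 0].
p = [0.09, 0.6652, 0.2447]

exp(z) = [0.3679, 2.718, 1]
Sum = 4.086
p = [0.09, 0.6652, 0.2447]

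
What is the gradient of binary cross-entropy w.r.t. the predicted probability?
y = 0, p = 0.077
∂L/∂p = 1.083

∂L/∂p = -y/p + (1-y)/(1-p) = 0 + 1/0.923 = 1.083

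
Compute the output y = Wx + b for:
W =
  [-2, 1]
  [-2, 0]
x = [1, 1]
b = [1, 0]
y = [0, -2]

Wx = [-2×1 + 1×1, -2×1 + 0×1]
   = [-1, -2]
y = Wx + b = [-1 + 1, -2 + 0] = [0, -2]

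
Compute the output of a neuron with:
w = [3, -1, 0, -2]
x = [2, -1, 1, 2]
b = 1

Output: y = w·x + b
y = 4

y = (3)(2) + (-1)(-1) + (0)(1) + (-2)(2) + 1 = 4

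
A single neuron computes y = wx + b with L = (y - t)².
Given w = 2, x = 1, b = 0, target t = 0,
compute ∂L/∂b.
∂L/∂b = 4

y = wx + b = (2)(1) + 0 = 2
∂L/∂y = 2(y - t) = 2(2 - 0) = 4
∂y/∂b = 1
∂L/∂b = ∂L/∂y · ∂y/∂b = 4 × 1 = 4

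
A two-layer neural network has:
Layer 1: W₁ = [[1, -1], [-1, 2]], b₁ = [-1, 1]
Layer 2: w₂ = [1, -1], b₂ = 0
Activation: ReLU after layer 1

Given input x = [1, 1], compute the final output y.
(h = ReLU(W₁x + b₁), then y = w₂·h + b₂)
y = -2

Layer 1 pre-activation: z₁ = [-1, 2]
After ReLU: h = [0, 2]
Layer 2 output: y = 1×0 + -1×2 + 0 = -2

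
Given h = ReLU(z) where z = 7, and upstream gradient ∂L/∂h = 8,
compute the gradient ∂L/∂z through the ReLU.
∂L/∂z = 8

h = ReLU(7) = 7
Since z > 0: ∂h/∂z = 1
∂L/∂z = ∂L/∂h · ∂h/∂z = 8 × 1 = 8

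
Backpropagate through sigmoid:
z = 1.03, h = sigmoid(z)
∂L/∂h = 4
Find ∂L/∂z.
∂L/∂z = 0.7755

σ(1.03) = 0.7369
σ'(1.03) = σ(1.03)(1 - σ(1.03)) = 0.7369 × 0.2631 = 0.1939
∂L/∂z = ∂L/∂h · σ'(z) = 4 × 0.1939 = 0.7755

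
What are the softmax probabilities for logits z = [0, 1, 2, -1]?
p = [0.0871, 0.2369, 0.6439, 0.0321]

exp(z) = [1, 2.718, 7.389, 0.3679]
Sum = 11.48
p = [0.0871, 0.2369, 0.6439, 0.0321]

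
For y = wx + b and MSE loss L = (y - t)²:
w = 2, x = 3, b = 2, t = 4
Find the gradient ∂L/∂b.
∂L/∂b = 8

y = wx + b = (2)(3) + 2 = 8
∂L/∂y = 2(y - t) = 2(8 - 4) = 8
∂y/∂b = 1
∂L/∂b = ∂L/∂y · ∂y/∂b = 8 × 1 = 8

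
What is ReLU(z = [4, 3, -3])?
h = [4, 3, 0]

ReLU applied element-wise: max(0,4)=4, max(0,3)=3, max(0,-3)=0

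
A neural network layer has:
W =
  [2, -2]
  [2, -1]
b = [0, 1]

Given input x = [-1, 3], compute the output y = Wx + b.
y = [-8, -4]

Wx = [2×-1 + -2×3, 2×-1 + -1×3]
   = [-8, -5]
y = Wx + b = [-8 + 0, -5 + 1] = [-8, -4]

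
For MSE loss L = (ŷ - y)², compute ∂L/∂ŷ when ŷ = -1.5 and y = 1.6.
∂L/∂ŷ = -6.2

∂L/∂ŷ = 2(ŷ - y) = 2(-1.5 - 1.6) = 2(-3.1) = -6.2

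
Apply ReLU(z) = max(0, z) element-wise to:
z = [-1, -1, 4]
h = [0, 0, 4]

ReLU applied element-wise: max(0,-1)=0, max(0,-1)=0, max(0,4)=4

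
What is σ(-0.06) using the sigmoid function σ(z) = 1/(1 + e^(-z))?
0.485

sigmoid(-0.06) = 1/(1 + e^(0.06)) = 1/(1 + 1.062) = 0.485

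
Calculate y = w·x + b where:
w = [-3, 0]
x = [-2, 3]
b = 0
y = 6

y = (-3)(-2) + (0)(3) + 0 = 6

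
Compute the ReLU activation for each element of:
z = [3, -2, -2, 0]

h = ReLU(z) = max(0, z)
h = [3, 0, 0, 0]

ReLU applied element-wise: max(0,3)=3, max(0,-2)=0, max(0,-2)=0, max(0,0)=0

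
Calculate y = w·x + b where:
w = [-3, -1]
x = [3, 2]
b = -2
y = -13

y = (-3)(3) + (-1)(2) + -2 = -13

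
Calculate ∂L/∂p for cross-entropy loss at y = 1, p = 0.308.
∂L/∂p = -3.247

∂L/∂p = -y/p + (1-y)/(1-p) = -1/0.308 + 0 = -3.247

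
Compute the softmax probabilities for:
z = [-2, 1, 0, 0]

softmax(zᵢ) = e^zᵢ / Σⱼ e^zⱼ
p = [0.0279, 0.5601, 0.206, 0.206]

exp(z) = [0.1353, 2.718, 1, 1]
Sum = 4.854
p = [0.0279, 0.5601, 0.206, 0.206]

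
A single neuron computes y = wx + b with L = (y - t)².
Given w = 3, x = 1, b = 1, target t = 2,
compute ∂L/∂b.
∂L/∂b = 4

y = wx + b = (3)(1) + 1 = 4
∂L/∂y = 2(y - t) = 2(4 - 2) = 4
∂y/∂b = 1
∂L/∂b = ∂L/∂y · ∂y/∂b = 4 × 1 = 4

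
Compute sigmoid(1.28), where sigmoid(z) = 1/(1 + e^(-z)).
0.7824

sigmoid(1.28) = 1/(1 + e^(-1.28)) = 1/(1 + 0.278) = 0.7824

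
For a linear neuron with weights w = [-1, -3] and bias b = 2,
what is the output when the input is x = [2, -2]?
y = 6

y = (-1)(2) + (-3)(-2) + 2 = 6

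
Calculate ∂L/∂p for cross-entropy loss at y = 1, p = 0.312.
∂L/∂p = -3.205

∂L/∂p = -y/p + (1-y)/(1-p) = -1/0.312 + 0 = -3.205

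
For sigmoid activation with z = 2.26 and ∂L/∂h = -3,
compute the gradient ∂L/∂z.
∂L/∂z = -0.2567

σ(2.26) = 0.9055
σ'(2.26) = σ(2.26)(1 - σ(2.26)) = 0.9055 × 0.09449 = 0.08556
∂L/∂z = ∂L/∂h · σ'(z) = -3 × 0.08556 = -0.2567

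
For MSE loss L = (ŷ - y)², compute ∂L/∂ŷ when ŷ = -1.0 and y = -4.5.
∂L/∂ŷ = 7.0

∂L/∂ŷ = 2(ŷ - y) = 2(-1.0 - -4.5) = 2(3.5) = 7.0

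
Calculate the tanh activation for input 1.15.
0.8178

tanh(1.15) = (e^(1.15) - e^(-1.15))/(e^(1.15) + e^(-1.15)) = 0.8178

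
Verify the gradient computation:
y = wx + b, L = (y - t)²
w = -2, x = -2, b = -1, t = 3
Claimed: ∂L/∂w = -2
Incorrect

y = (-2)(-2) + -1 = 3
∂L/∂y = 2(y - t) = 2(3 - 3) = 0
∂y/∂w = x = -2
∂L/∂w = 0 × -2 = 0

Claimed value: -2
Incorrect: The correct gradient is 0.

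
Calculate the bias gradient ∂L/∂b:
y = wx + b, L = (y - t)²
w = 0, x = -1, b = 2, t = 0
∂L/∂b = 4

y = wx + b = (0)(-1) + 2 = 2
∂L/∂y = 2(y - t) = 2(2 - 0) = 4
∂y/∂b = 1
∂L/∂b = ∂L/∂y · ∂y/∂b = 4 × 1 = 4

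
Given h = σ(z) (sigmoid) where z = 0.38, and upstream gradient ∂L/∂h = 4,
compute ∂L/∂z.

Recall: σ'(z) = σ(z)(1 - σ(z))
∂L/∂z = 0.9648

σ(0.38) = 0.5939
σ'(0.38) = σ(0.38)(1 - σ(0.38)) = 0.5939 × 0.4061 = 0.2412
∂L/∂z = ∂L/∂h · σ'(z) = 4 × 0.2412 = 0.9648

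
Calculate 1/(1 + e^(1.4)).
0.1978

sigmoid(-1.4) = 1/(1 + e^(1.4)) = 1/(1 + 4.055) = 0.1978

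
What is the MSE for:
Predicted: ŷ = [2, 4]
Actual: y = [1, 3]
MSE = 1

MSE = (1/2)((2-1)² + (4-3)²) = (1/2)(1 + 1) = 1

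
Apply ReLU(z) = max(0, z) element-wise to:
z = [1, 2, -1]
h = [1, 2, 0]

ReLU applied element-wise: max(0,1)=1, max(0,2)=2, max(0,-1)=0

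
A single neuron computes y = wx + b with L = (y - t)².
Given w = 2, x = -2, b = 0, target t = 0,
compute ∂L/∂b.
∂L/∂b = -8

y = wx + b = (2)(-2) + 0 = -4
∂L/∂y = 2(y - t) = 2(-4 - 0) = -8
∂y/∂b = 1
∂L/∂b = ∂L/∂y · ∂y/∂b = -8 × 1 = -8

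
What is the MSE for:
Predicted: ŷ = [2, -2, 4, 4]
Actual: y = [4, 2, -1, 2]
MSE = 12.25

MSE = (1/4)((2-4)² + (-2-2)² + (4--1)² + (4-2)²) = (1/4)(4 + 16 + 25 + 4) = 12.25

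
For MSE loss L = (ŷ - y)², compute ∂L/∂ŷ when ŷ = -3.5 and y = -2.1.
∂L/∂ŷ = -2.8

∂L/∂ŷ = 2(ŷ - y) = 2(-3.5 - -2.1) = 2(-1.4) = -2.8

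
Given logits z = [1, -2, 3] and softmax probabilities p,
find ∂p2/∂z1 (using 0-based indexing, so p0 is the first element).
∂p2/∂z1 = -0.005166

p = softmax(z) = [0.1185, 0.0059, 0.8756]
p2 = 0.8756, p1 = 0.0059

∂p2/∂z1 = -p2 × p1 = -0.8756 × 0.0059 = -0.005166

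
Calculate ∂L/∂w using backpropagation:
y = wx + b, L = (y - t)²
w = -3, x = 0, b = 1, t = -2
∂L/∂w = 0

y = wx + b = (-3)(0) + 1 = 1
∂L/∂y = 2(y - t) = 2(1 - -2) = 6
∂y/∂w = x = 0
∂L/∂w = ∂L/∂y · ∂y/∂w = 6 × 0 = 0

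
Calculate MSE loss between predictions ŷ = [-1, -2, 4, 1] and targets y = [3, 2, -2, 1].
MSE = 17

MSE = (1/4)((-1-3)² + (-2-2)² + (4--2)² + (1-1)²) = (1/4)(16 + 16 + 36 + 0) = 17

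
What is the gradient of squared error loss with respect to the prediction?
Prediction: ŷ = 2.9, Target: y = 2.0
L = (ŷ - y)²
∂L/∂ŷ = 1.8

∂L/∂ŷ = 2(ŷ - y) = 2(2.9 - 2.0) = 2(0.9) = 1.8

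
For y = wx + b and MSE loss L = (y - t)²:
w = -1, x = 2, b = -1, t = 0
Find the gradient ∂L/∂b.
∂L/∂b = -6

y = wx + b = (-1)(2) + -1 = -3
∂L/∂y = 2(y - t) = 2(-3 - 0) = -6
∂y/∂b = 1
∂L/∂b = ∂L/∂y · ∂y/∂b = -6 × 1 = -6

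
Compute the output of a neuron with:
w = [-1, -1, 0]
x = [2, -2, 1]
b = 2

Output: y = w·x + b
y = 2

y = (-1)(2) + (-1)(-2) + (0)(1) + 2 = 2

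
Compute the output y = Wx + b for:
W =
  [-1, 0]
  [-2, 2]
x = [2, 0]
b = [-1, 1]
y = [-3, -3]

Wx = [-1×2 + 0×0, -2×2 + 2×0]
   = [-2, -4]
y = Wx + b = [-2 + -1, -4 + 1] = [-3, -3]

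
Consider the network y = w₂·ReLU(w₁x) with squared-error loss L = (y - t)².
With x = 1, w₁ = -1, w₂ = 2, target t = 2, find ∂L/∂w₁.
∂L/∂w₁ = 0

Forward pass:
z = w₁x = -1×1 = -1
h = ReLU(-1) = 0
y = w₂h = 2×0 = 0

Backward pass:
∂L/∂y = 2(y - t) = 2(0 - 2) = -4
∂y/∂h = w₂ = 2
∂h/∂z = 0 (ReLU derivative)
∂z/∂w₁ = x = 1

∂L/∂w₁ = -4 × 2 × 0 × 1 = 0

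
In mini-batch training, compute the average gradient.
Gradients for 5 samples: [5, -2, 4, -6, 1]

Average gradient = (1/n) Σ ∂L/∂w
Average gradient = 0.4

Average = (1/5)(5 + -2 + 4 + -6 + 1) = 2/5 = 0.4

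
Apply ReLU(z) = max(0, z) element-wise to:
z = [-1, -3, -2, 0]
h = [0, 0, 0, 0]

ReLU applied element-wise: max(0,-1)=0, max(0,-3)=0, max(0,-2)=0, max(0,0)=0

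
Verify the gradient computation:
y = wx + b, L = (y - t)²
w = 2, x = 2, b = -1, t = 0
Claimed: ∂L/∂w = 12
Correct

y = (2)(2) + -1 = 3
∂L/∂y = 2(y - t) = 2(3 - 0) = 6
∂y/∂w = x = 2
∂L/∂w = 6 × 2 = 12

Claimed value: 12
Correct: The correct gradient is 12.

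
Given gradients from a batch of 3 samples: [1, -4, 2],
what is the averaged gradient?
Average gradient = -0.3333

Average = (1/3)(1 + -4 + 2) = -1/3 = -0.3333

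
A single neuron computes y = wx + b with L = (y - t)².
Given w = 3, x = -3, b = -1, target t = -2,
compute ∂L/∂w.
∂L/∂w = 48

y = wx + b = (3)(-3) + -1 = -10
∂L/∂y = 2(y - t) = 2(-10 - -2) = -16
∂y/∂w = x = -3
∂L/∂w = ∂L/∂y · ∂y/∂w = -16 × -3 = 48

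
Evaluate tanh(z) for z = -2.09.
-0.9699

tanh(-2.09) = (e^(-2.09) - e^(2.09))/(e^(-2.09) + e^(2.09)) = -0.9699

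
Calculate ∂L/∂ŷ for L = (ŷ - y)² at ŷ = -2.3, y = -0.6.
∂L/∂ŷ = -3.4

∂L/∂ŷ = 2(ŷ - y) = 2(-2.3 - -0.6) = 2(-1.7) = -3.4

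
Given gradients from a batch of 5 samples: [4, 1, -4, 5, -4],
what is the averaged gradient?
Average gradient = 0.4

Average = (1/5)(4 + 1 + -4 + 5 + -4) = 2/5 = 0.4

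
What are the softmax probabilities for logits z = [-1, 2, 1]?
p = [0.0351, 0.7054, 0.2595]

exp(z) = [0.3679, 7.389, 2.718]
Sum = 10.48
p = [0.0351, 0.7054, 0.2595]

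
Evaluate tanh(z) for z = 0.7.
0.6044

tanh(0.7) = (e^(0.7) - e^(-0.7))/(e^(0.7) + e^(-0.7)) = 0.6044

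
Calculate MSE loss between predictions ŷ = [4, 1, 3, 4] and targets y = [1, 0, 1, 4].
MSE = 3.5

MSE = (1/4)((4-1)² + (1-0)² + (3-1)² + (4-4)²) = (1/4)(9 + 1 + 4 + 0) = 3.5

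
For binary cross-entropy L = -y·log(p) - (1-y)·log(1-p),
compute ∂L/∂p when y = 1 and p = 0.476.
∂L/∂p = -2.101

∂L/∂p = -y/p + (1-y)/(1-p) = -1/0.476 + 0 = -2.101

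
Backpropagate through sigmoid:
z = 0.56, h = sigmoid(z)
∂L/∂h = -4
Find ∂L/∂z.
∂L/∂z = -0.9255

σ(0.56) = 0.6365
σ'(0.56) = σ(0.56)(1 - σ(0.56)) = 0.6365 × 0.3635 = 0.2314
∂L/∂z = ∂L/∂h · σ'(z) = -4 × 0.2314 = -0.9255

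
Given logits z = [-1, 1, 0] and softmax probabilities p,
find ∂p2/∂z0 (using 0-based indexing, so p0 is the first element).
∂p2/∂z0 = -0.02203

p = softmax(z) = [0.09003, 0.6652, 0.2447]
p2 = 0.2447, p0 = 0.09003

∂p2/∂z0 = -p2 × p0 = -0.2447 × 0.09003 = -0.02203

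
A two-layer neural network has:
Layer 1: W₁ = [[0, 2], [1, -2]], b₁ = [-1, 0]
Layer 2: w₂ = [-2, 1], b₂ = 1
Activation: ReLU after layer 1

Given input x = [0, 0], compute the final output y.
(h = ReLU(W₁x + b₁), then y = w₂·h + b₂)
y = 1

Layer 1 pre-activation: z₁ = [-1, 0]
After ReLU: h = [0, 0]
Layer 2 output: y = -2×0 + 1×0 + 1 = 1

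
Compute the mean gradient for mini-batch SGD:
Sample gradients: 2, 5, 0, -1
Average gradient = 1.5

Average = (1/4)(2 + 5 + 0 + -1) = 6/4 = 1.5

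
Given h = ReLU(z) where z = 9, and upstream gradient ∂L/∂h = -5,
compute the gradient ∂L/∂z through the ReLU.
∂L/∂z = -5

h = ReLU(9) = 9
Since z > 0: ∂h/∂z = 1
∂L/∂z = ∂L/∂h · ∂h/∂z = -5 × 1 = -5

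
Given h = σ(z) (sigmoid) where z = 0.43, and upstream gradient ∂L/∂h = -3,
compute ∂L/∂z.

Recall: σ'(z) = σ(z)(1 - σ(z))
∂L/∂z = -0.7164

σ(0.43) = 0.6059
σ'(0.43) = σ(0.43)(1 - σ(0.43)) = 0.6059 × 0.3941 = 0.2388
∂L/∂z = ∂L/∂h · σ'(z) = -3 × 0.2388 = -0.7164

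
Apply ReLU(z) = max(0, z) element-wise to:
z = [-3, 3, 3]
h = [0, 3, 3]

ReLU applied element-wise: max(0,-3)=0, max(0,3)=3, max(0,3)=3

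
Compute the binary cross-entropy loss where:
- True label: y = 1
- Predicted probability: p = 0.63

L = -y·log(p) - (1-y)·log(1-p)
L = 0.462

L = -1·log(0.63) - 0·log(0.37) = -log(0.63) = 0.462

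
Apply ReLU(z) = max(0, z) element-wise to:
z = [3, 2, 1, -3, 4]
h = [3, 2, 1, 0, 4]

ReLU applied element-wise: max(0,3)=3, max(0,2)=2, max(0,1)=1, max(0,-3)=0, max(0,4)=4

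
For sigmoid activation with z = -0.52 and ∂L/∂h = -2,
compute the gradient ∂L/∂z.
∂L/∂z = -0.4677

σ(-0.52) = 0.3729
σ'(-0.52) = σ(-0.52)(1 - σ(-0.52)) = 0.3729 × 0.6271 = 0.2338
∂L/∂z = ∂L/∂h · σ'(z) = -2 × 0.2338 = -0.4677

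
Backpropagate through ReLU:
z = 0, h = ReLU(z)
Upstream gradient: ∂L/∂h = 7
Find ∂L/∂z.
∂L/∂z = 0

h = ReLU(0) = 0
At z = 0: ∂h/∂z = 0 (by convention)
∂L/∂z = ∂L/∂h · ∂h/∂z = 7 × 0 = 0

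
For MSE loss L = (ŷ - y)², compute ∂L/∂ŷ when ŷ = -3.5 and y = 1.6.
∂L/∂ŷ = -10.2

∂L/∂ŷ = 2(ŷ - y) = 2(-3.5 - 1.6) = 2(-5.1) = -10.2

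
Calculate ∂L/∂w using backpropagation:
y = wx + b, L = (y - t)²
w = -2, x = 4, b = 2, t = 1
∂L/∂w = -56

y = wx + b = (-2)(4) + 2 = -6
∂L/∂y = 2(y - t) = 2(-6 - 1) = -14
∂y/∂w = x = 4
∂L/∂w = ∂L/∂y · ∂y/∂w = -14 × 4 = -56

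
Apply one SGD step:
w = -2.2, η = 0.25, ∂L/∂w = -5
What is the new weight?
w_new = -0.95

w_new = w - η·∂L/∂w = -2.2 - 0.25×(-5) = -2.2 - (-1.25) = -0.95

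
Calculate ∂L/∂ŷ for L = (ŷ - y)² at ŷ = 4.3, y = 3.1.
∂L/∂ŷ = 2.4

∂L/∂ŷ = 2(ŷ - y) = 2(4.3 - 3.1) = 2(1.2) = 2.4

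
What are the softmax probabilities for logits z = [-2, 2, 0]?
p = [0.0159, 0.8668, 0.1173]

exp(z) = [0.1353, 7.389, 1]
Sum = 8.524
p = [0.0159, 0.8668, 0.1173]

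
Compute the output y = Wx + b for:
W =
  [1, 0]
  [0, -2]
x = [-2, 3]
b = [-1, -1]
y = [-3, -7]

Wx = [1×-2 + 0×3, 0×-2 + -2×3]
   = [-2, -6]
y = Wx + b = [-2 + -1, -6 + -1] = [-3, -7]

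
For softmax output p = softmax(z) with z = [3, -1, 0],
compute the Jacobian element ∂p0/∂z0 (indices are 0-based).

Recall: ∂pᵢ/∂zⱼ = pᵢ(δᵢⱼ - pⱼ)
∂p0/∂z0 = 0.0597

p = softmax(z) = [0.9362, 0.01715, 0.04661]
p0 = 0.9362

∂p0/∂z0 = p0(1 - p0) = 0.9362 × (1 - 0.9362) = 0.0597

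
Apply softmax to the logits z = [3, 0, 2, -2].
p = [0.702, 0.035, 0.2583, 0.0047]

exp(z) = [20.09, 1, 7.389, 0.1353]
Sum = 28.61
p = [0.702, 0.035, 0.2583, 0.0047]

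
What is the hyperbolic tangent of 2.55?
0.9879

tanh(2.55) = (e^(2.55) - e^(-2.55))/(e^(2.55) + e^(-2.55)) = 0.9879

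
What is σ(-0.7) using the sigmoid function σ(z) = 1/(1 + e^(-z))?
0.3318

sigmoid(-0.7) = 1/(1 + e^(0.7)) = 1/(1 + 2.014) = 0.3318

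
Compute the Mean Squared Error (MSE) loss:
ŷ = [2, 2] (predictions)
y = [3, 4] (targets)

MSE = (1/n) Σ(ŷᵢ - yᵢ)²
MSE = 2.5

MSE = (1/2)((2-3)² + (2-4)²) = (1/2)(1 + 4) = 2.5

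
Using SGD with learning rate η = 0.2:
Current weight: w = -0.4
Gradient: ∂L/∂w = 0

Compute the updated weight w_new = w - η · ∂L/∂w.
w_new = -0.4

w_new = w - η·∂L/∂w = -0.4 - 0.2×(0) = -0.4 - (0) = -0.4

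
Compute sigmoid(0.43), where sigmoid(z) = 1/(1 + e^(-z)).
0.6059

sigmoid(0.43) = 1/(1 + e^(-0.43)) = 1/(1 + 0.6505) = 0.6059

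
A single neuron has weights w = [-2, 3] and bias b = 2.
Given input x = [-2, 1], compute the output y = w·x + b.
y = 9

y = (-2)(-2) + (3)(1) + 2 = 9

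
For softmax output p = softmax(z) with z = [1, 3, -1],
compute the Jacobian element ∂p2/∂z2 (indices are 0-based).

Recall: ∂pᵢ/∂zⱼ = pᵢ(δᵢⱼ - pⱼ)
∂p2/∂z2 = 0.01562

p = softmax(z) = [0.1173, 0.8668, 0.01588]
p2 = 0.01588

∂p2/∂z2 = p2(1 - p2) = 0.01588 × (1 - 0.01588) = 0.01562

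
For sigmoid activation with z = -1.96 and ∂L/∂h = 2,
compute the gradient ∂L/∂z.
∂L/∂z = 0.2164

σ(-1.96) = 0.1235
σ'(-1.96) = σ(-1.96)(1 - σ(-1.96)) = 0.1235 × 0.8765 = 0.1082
∂L/∂z = ∂L/∂h · σ'(z) = 2 × 0.1082 = 0.2164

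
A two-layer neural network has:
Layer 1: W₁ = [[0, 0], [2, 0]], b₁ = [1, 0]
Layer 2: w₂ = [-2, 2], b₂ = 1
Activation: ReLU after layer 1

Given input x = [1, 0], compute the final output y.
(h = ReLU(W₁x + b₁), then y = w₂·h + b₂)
y = 3

Layer 1 pre-activation: z₁ = [1, 2]
After ReLU: h = [1, 2]
Layer 2 output: y = -2×1 + 2×2 + 1 = 3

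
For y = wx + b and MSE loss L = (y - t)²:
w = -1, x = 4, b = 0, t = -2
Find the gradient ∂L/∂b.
∂L/∂b = -4

y = wx + b = (-1)(4) + 0 = -4
∂L/∂y = 2(y - t) = 2(-4 - -2) = -4
∂y/∂b = 1
∂L/∂b = ∂L/∂y · ∂y/∂b = -4 × 1 = -4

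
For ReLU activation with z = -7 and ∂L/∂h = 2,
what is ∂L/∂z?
∂L/∂z = 0

h = ReLU(-7) = 0
Since z < 0: ∂h/∂z = 0
∂L/∂z = ∂L/∂h · ∂h/∂z = 2 × 0 = 0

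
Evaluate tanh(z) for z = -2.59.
-0.9888

tanh(-2.59) = (e^(-2.59) - e^(2.59))/(e^(-2.59) + e^(2.59)) = -0.9888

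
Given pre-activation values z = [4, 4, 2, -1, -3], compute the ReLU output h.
h = [4, 4, 2, 0, 0]

ReLU applied element-wise: max(0,4)=4, max(0,4)=4, max(0,2)=2, max(0,-1)=0, max(0,-3)=0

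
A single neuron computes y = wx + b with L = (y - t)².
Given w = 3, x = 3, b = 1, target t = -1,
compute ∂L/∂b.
∂L/∂b = 22

y = wx + b = (3)(3) + 1 = 10
∂L/∂y = 2(y - t) = 2(10 - -1) = 22
∂y/∂b = 1
∂L/∂b = ∂L/∂y · ∂y/∂b = 22 × 1 = 22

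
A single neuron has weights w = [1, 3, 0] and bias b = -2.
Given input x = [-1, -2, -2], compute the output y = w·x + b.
y = -9

y = (1)(-1) + (3)(-2) + (0)(-2) + -2 = -9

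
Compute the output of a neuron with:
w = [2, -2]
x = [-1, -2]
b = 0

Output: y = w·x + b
y = 2

y = (2)(-1) + (-2)(-2) + 0 = 2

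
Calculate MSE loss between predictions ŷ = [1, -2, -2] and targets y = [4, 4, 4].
MSE = 27

MSE = (1/3)((1-4)² + (-2-4)² + (-2-4)²) = (1/3)(9 + 36 + 36) = 27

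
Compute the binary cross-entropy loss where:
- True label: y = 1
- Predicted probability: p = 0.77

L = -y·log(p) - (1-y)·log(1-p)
L = 0.2614

L = -1·log(0.77) - 0·log(0.23) = -log(0.77) = 0.2614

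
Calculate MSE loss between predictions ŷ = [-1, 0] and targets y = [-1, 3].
MSE = 4.5

MSE = (1/2)((-1--1)² + (0-3)²) = (1/2)(0 + 9) = 4.5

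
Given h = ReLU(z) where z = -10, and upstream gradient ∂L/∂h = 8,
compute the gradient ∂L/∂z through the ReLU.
∂L/∂z = 0

h = ReLU(-10) = 0
Since z < 0: ∂h/∂z = 0
∂L/∂z = ∂L/∂h · ∂h/∂z = 8 × 0 = 0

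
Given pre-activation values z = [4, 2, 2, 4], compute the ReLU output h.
h = [4, 2, 2, 4]

ReLU applied element-wise: max(0,4)=4, max(0,2)=2, max(0,2)=2, max(0,4)=4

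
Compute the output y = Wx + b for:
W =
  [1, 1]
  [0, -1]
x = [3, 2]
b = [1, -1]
y = [6, -3]

Wx = [1×3 + 1×2, 0×3 + -1×2]
   = [5, -2]
y = Wx + b = [5 + 1, -2 + -1] = [6, -3]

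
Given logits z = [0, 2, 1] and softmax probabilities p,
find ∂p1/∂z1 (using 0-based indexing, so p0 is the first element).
∂p1/∂z1 = 0.2227

p = softmax(z) = [0.09003, 0.6652, 0.2447]
p1 = 0.6652

∂p1/∂z1 = p1(1 - p1) = 0.6652 × (1 - 0.6652) = 0.2227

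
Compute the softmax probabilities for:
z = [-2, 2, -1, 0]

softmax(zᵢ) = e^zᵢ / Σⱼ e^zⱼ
p = [0.0152, 0.831, 0.0414, 0.1125]

exp(z) = [0.1353, 7.389, 0.3679, 1]
Sum = 8.892
p = [0.0152, 0.831, 0.0414, 0.1125]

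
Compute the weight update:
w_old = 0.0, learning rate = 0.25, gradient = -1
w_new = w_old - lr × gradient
w_new = 0.25

w_new = w - η·∂L/∂w = 0.0 - 0.25×(-1) = 0.0 - (-0.25) = 0.25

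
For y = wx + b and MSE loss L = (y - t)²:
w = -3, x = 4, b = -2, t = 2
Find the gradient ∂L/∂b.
∂L/∂b = -32

y = wx + b = (-3)(4) + -2 = -14
∂L/∂y = 2(y - t) = 2(-14 - 2) = -32
∂y/∂b = 1
∂L/∂b = ∂L/∂y · ∂y/∂b = -32 × 1 = -32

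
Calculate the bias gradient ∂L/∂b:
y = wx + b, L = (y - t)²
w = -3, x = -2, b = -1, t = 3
∂L/∂b = 4

y = wx + b = (-3)(-2) + -1 = 5
∂L/∂y = 2(y - t) = 2(5 - 3) = 4
∂y/∂b = 1
∂L/∂b = ∂L/∂y · ∂y/∂b = 4 × 1 = 4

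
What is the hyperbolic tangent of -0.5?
-0.4621

tanh(-0.5) = (e^(-0.5) - e^(0.5))/(e^(-0.5) + e^(0.5)) = -0.4621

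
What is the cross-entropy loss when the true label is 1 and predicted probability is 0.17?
L = 1.772

L = -1·log(0.17) - 0·log(0.83) = -log(0.17) = 1.772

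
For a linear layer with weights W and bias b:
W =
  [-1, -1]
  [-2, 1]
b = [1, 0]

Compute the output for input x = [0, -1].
y = [2, -1]

Wx = [-1×0 + -1×-1, -2×0 + 1×-1]
   = [1, -1]
y = Wx + b = [1 + 1, -1 + 0] = [2, -1]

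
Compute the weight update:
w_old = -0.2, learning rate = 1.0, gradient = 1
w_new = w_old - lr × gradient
w_new = -1.2

w_new = w - η·∂L/∂w = -0.2 - 1.0×(1) = -0.2 - (1) = -1.2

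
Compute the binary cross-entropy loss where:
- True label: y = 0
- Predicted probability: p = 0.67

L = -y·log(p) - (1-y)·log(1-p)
L = 1.109

L = -0·log(0.67) - 1·log(0.33) = -log(0.33) = 1.109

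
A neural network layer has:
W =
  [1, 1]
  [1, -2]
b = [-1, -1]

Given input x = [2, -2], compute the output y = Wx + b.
y = [-1, 5]

Wx = [1×2 + 1×-2, 1×2 + -2×-2]
   = [0, 6]
y = Wx + b = [0 + -1, 6 + -1] = [-1, 5]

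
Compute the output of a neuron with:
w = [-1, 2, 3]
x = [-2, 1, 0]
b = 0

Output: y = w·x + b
y = 4

y = (-1)(-2) + (2)(1) + (3)(0) + 0 = 4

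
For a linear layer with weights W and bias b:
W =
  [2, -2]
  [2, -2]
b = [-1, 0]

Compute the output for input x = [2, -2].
y = [7, 8]

Wx = [2×2 + -2×-2, 2×2 + -2×-2]
   = [8, 8]
y = Wx + b = [8 + -1, 8 + 0] = [7, 8]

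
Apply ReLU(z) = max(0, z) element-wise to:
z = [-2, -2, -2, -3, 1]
h = [0, 0, 0, 0, 1]

ReLU applied element-wise: max(0,-2)=0, max(0,-2)=0, max(0,-2)=0, max(0,-3)=0, max(0,1)=1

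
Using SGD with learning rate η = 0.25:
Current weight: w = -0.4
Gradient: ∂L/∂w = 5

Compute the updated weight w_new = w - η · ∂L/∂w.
w_new = -1.65

w_new = w - η·∂L/∂w = -0.4 - 0.25×(5) = -0.4 - (1.25) = -1.65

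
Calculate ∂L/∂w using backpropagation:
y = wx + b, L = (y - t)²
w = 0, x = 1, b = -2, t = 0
∂L/∂w = -4

y = wx + b = (0)(1) + -2 = -2
∂L/∂y = 2(y - t) = 2(-2 - 0) = -4
∂y/∂w = x = 1
∂L/∂w = ∂L/∂y · ∂y/∂w = -4 × 1 = -4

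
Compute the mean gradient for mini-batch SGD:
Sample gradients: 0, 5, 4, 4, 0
Average gradient = 2.6

Average = (1/5)(0 + 5 + 4 + 4 + 0) = 13/5 = 2.6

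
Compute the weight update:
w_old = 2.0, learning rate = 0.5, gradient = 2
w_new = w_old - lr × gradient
w_new = 1

w_new = w - η·∂L/∂w = 2.0 - 0.5×(2) = 2.0 - (1) = 1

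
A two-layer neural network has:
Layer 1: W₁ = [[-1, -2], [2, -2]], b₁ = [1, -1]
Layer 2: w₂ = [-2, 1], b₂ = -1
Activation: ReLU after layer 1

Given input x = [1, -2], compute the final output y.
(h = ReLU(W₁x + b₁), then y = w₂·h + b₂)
y = -4

Layer 1 pre-activation: z₁ = [4, 5]
After ReLU: h = [4, 5]
Layer 2 output: y = -2×4 + 1×5 + -1 = -4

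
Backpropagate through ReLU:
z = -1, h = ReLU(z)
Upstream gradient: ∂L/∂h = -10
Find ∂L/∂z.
∂L/∂z = 0

h = ReLU(-1) = 0
Since z < 0: ∂h/∂z = 0
∂L/∂z = ∂L/∂h · ∂h/∂z = -10 × 0 = 0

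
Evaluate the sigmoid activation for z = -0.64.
0.3452

sigmoid(-0.64) = 1/(1 + e^(0.64)) = 1/(1 + 1.896) = 0.3452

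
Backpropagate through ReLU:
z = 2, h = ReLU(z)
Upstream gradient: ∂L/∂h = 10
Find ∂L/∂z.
∂L/∂z = 10

h = ReLU(2) = 2
Since z > 0: ∂h/∂z = 1
∂L/∂z = ∂L/∂h · ∂h/∂z = 10 × 1 = 10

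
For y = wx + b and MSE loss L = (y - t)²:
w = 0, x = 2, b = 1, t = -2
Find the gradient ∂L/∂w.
∂L/∂w = 12

y = wx + b = (0)(2) + 1 = 1
∂L/∂y = 2(y - t) = 2(1 - -2) = 6
∂y/∂w = x = 2
∂L/∂w = ∂L/∂y · ∂y/∂w = 6 × 2 = 12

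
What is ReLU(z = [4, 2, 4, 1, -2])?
h = [4, 2, 4, 1, 0]

ReLU applied element-wise: max(0,4)=4, max(0,2)=2, max(0,4)=4, max(0,1)=1, max(0,-2)=0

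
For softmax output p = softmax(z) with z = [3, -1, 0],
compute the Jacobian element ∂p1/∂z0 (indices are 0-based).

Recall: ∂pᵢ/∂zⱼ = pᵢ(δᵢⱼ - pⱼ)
∂p1/∂z0 = -0.01605

p = softmax(z) = [0.9362, 0.01715, 0.04661]
p1 = 0.01715, p0 = 0.9362

∂p1/∂z0 = -p1 × p0 = -0.01715 × 0.9362 = -0.01605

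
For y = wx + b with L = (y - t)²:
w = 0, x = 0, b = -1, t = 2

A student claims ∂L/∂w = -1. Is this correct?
Incorrect

y = (0)(0) + -1 = -1
∂L/∂y = 2(y - t) = 2(-1 - 2) = -6
∂y/∂w = x = 0
∂L/∂w = -6 × 0 = 0

Claimed value: -1
Incorrect: The correct gradient is 0.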